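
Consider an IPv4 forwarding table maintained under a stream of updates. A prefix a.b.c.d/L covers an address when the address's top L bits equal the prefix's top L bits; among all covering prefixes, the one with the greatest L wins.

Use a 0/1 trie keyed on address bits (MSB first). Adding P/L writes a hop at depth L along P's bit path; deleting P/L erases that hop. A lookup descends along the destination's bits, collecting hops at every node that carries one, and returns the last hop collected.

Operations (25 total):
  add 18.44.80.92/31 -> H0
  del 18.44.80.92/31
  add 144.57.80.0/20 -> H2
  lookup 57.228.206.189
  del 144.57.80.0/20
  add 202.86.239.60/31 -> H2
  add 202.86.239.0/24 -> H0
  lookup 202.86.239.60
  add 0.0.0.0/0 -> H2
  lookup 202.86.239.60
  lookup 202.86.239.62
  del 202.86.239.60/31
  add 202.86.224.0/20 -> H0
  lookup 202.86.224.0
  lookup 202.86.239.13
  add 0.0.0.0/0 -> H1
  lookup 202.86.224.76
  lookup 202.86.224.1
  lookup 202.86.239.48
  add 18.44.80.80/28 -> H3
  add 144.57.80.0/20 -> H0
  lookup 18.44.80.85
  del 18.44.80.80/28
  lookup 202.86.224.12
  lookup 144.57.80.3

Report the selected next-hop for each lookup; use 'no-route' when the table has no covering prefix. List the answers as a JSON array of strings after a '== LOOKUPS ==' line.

Process each operation:
  + 18.44.80.92/31 (H0) depth=31
  del 18.44.80.92/31 (clear depth 31)
  + 144.57.80.0/20 (H2) depth=20
  ? 57.228.206.189  path d0:-→d1:-→d2:-  best=no-route
  del 144.57.80.0/20 (clear depth 20)
  + 202.86.239.60/31 (H2) depth=31
  + 202.86.239.0/24 (H0) depth=24
  ? 202.86.239.60  path d0:-→d1:-→d2:-→d3:-→d4:-→d5:-→d6:-→d7:-→d8:-→d9:-→d10:-→d11:-→d12:-→d13:-→d14:-→d15:-→d16:-→d17:-→d18:-→d19:-→d20:-→d21:-→d22:-→d23:-→d24:H0→d25:-→d26:-→d27:-→d28:-→d29:-→d30:-→d31:H2  best=H2
  + 0.0.0.0/0 (H2) depth=0
  ? 202.86.239.60  path d0:H2→d1:-→d2:-→d3:-→d4:-→d5:-→d6:-→d7:-→d8:-→d9:-→d10:-→d11:-→d12:-→d13:-→d14:-→d15:-→d16:-→d17:-→d18:-→d19:-→d20:-→d21:-→d22:-→d23:-→d24:H0→d25:-→d26:-→d27:-→d28:-→d29:-→d30:-→d31:H2  best=H2
  ? 202.86.239.62  path d0:H2→d1:-→d2:-→d3:-→d4:-→d5:-→d6:-→d7:-→d8:-→d9:-→d10:-→d11:-→d12:-→d13:-→d14:-→d15:-→d16:-→d17:-→d18:-→d19:-→d20:-→d21:-→d22:-→d23:-→d24:H0→d25:-→d26:-→d27:-→d28:-→d29:-→d30:-  best=H0
  del 202.86.239.60/31 (clear depth 31)
  + 202.86.224.0/20 (H0) depth=20
  ? 202.86.224.0  path d0:H2→d1:-→d2:-→d3:-→d4:-→d5:-→d6:-→d7:-→d8:-→d9:-→d10:-→d11:-→d12:-→d13:-→d14:-→d15:-→d16:-→d17:-→d18:-→d19:-→d20:H0  best=H0
  ? 202.86.239.13  path d0:H2→d1:-→d2:-→d3:-→d4:-→d5:-→d6:-→d7:-→d8:-→d9:-→d10:-→d11:-→d12:-→d13:-→d14:-→d15:-→d16:-→d17:-→d18:-→d19:-→d20:H0→d21:-→d22:-→d23:-→d24:H0→d25:-→d26:-  best=H0
  + 0.0.0.0/0 (H1) depth=0
  ? 202.86.224.76  path d0:H1→d1:-→d2:-→d3:-→d4:-→d5:-→d6:-→d7:-→d8:-→d9:-→d10:-→d11:-→d12:-→d13:-→d14:-→d15:-→d16:-→d17:-→d18:-→d19:-→d20:H0  best=H0
  ? 202.86.224.1  path d0:H1→d1:-→d2:-→d3:-→d4:-→d5:-→d6:-→d7:-→d8:-→d9:-→d10:-→d11:-→d12:-→d13:-→d14:-→d15:-→d16:-→d17:-→d18:-→d19:-→d20:H0  best=H0
  ? 202.86.239.48  path d0:H1→d1:-→d2:-→d3:-→d4:-→d5:-→d6:-→d7:-→d8:-→d9:-→d10:-→d11:-→d12:-→d13:-→d14:-→d15:-→d16:-→d17:-→d18:-→d19:-→d20:H0→d21:-→d22:-→d23:-→d24:H0→d25:-→d26:-→d27:-→d28:-  best=H0
  + 18.44.80.80/28 (H3) depth=28
  + 144.57.80.0/20 (H0) depth=20
  ? 18.44.80.85  path d0:H1→d1:-→d2:-→d3:-→d4:-→d5:-→d6:-→d7:-→d8:-→d9:-→d10:-→d11:-→d12:-→d13:-→d14:-→d15:-→d16:-→d17:-→d18:-→d19:-→d20:-→d21:-→d22:-→d23:-→d24:-→d25:-→d26:-→d27:-→d28:H3  best=H3
  del 18.44.80.80/28 (clear depth 28)
  ? 202.86.224.12  path d0:H1→d1:-→d2:-→d3:-→d4:-→d5:-→d6:-→d7:-→d8:-→d9:-→d10:-→d11:-→d12:-→d13:-→d14:-→d15:-→d16:-→d17:-→d18:-→d19:-→d20:H0  best=H0
  ? 144.57.80.3  path d0:H1→d1:-→d2:-→d3:-→d4:-→d5:-→d6:-→d7:-→d8:-→d9:-→d10:-→d11:-→d12:-→d13:-→d14:-→d15:-→d16:-→d17:-→d18:-→d19:-→d20:H0  best=H0

== LOOKUPS ==
["no-route","H2","H2","H0","H0","H0","H0","H0","H0","H3","H0","H0"]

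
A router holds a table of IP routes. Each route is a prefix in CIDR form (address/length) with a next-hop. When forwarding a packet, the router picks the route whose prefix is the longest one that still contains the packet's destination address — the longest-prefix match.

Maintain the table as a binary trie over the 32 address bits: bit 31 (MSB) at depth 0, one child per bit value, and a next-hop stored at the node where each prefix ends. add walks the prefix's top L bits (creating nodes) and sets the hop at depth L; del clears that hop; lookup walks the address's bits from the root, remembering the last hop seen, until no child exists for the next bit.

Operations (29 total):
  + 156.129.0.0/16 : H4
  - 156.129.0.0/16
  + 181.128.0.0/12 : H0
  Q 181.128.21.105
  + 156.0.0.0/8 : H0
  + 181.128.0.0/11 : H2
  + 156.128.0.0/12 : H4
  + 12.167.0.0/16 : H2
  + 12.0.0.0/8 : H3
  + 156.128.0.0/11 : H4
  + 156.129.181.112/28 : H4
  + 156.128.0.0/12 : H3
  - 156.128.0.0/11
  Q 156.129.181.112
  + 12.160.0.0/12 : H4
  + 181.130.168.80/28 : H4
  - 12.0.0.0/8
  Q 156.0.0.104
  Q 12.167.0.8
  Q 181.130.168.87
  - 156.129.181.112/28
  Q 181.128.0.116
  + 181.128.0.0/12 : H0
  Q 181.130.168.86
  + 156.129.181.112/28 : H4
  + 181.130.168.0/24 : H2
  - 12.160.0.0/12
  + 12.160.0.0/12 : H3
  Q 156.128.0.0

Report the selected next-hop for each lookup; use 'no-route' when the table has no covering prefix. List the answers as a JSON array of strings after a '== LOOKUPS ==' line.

Apply in order:
  add 156.129.0.0/16 -> H4 at depth 16
  del 156.129.0.0/16 (clear depth 16)
  add 181.128.0.0/12 -> H0 at depth 12
  ? 181.128.21.105  path d0:-→d1:-→d2:-→d3:-→d4:-→d5:-→d6:-→d7:-→d8:-→d9:-→d10:-→d11:-→d12:H0  best=H0
  add 156.0.0.0/8 -> H0 at depth 8
  add 181.128.0.0/11 -> H2 at depth 11
  add 156.128.0.0/12 -> H4 at depth 12
  add 12.167.0.0/16 -> H2 at depth 16
  add 12.0.0.0/8 -> H3 at depth 8
  add 156.128.0.0/11 -> H4 at depth 11
  add 156.129.181.112/28 -> H4 at depth 28
  add 156.128.0.0/12 -> H3 at depth 12
  del 156.128.0.0/11 (clear depth 11)
  ? 156.129.181.112  path d0:-→d1:-→d2:-→d3:-→d4:-→d5:-→d6:-→d7:-→d8:H0→d9:-→d10:-→d11:-→d12:H3→d13:-→d14:-→d15:-→d16:-→d17:-→d18:-→d19:-→d20:-→d21:-→d22:-→d23:-→d24:-→d25:-→d26:-→d27:-→d28:H4  best=H4
  add 12.160.0.0/12 -> H4 at depth 12
  add 181.130.168.80/28 -> H4 at depth 28
  del 12.0.0.0/8 (clear depth 8)
  ? 156.0.0.104  path d0:-→d1:-→d2:-→d3:-→d4:-→d5:-→d6:-→d7:-→d8:H0  best=H0
  ? 12.167.0.8  path d0:-→d1:-→d2:-→d3:-→d4:-→d5:-→d6:-→d7:-→d8:-→d9:-→d10:-→d11:-→d12:H4→d13:-→d14:-→d15:-→d16:H2  best=H2
  ? 181.130.168.87  path d0:-→d1:-→d2:-→d3:-→d4:-→d5:-→d6:-→d7:-→d8:-→d9:-→d10:-→d11:H2→d12:H0→d13:-→d14:-→d15:-→d16:-→d17:-→d18:-→d19:-→d20:-→d21:-→d22:-→d23:-→d24:-→d25:-→d26:-→d27:-→d28:H4  best=H4
  del 156.129.181.112/28 (clear depth 28)
  ? 181.128.0.116  path d0:-→d1:-→d2:-→d3:-→d4:-→d5:-→d6:-→d7:-→d8:-→d9:-→d10:-→d11:H2→d12:H0→d13:-→d14:-  best=H0
  add 181.128.0.0/12 -> H0 at depth 12
  ? 181.130.168.86  path d0:-→d1:-→d2:-→d3:-→d4:-→d5:-→d6:-→d7:-→d8:-→d9:-→d10:-→d11:H2→d12:H0→d13:-→d14:-→d15:-→d16:-→d17:-→d18:-→d19:-→d20:-→d21:-→d22:-→d23:-→d24:-→d25:-→d26:-→d27:-→d28:H4  best=H4
  add 156.129.181.112/28 -> H4 at depth 28
  add 181.130.168.0/24 -> H2 at depth 24
  del 12.160.0.0/12 (clear depth 12)
  add 12.160.0.0/12 -> H3 at depth 12
  ? 156.128.0.0  path d0:-→d1:-→d2:-→d3:-→d4:-→d5:-→d6:-→d7:-→d8:H0→d9:-→d10:-→d11:-→d12:H3→d13:-→d14:-→d15:-  best=H3

== LOOKUPS ==
["H0","H4","H0","H2","H4","H0","H4","H3"]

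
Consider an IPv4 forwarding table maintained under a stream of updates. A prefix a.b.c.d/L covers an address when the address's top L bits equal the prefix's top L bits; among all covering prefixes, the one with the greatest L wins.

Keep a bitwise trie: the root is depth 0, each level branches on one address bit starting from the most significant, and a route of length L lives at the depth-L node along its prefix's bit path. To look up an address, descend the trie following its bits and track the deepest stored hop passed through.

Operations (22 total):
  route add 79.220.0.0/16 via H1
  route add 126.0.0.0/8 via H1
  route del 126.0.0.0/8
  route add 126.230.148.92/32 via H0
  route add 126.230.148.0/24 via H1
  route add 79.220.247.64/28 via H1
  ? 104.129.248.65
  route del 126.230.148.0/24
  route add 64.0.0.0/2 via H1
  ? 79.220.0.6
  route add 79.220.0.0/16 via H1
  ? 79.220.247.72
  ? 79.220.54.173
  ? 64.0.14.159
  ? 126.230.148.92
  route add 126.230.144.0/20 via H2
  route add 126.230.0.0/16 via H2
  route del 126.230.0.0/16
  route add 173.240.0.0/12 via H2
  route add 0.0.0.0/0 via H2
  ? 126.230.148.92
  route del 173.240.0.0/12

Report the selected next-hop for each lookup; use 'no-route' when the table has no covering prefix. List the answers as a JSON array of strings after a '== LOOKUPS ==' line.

Apply in order:
  add 79.220.0.0/16 -> H1 at depth 16
  add 126.0.0.0/8 -> H1 at depth 8
  del 126.0.0.0/8 (clear depth 8)
  add 126.230.148.92/32 -> H0 at depth 32
  add 126.230.148.0/24 -> H1 at depth 24
  add 79.220.247.64/28 -> H1 at depth 28
  Q 104.129.248.65: descend 011 ; hops seen [∅] ; pick no-route
  del 126.230.148.0/24 (clear depth 24)
  add 64.0.0.0/2 -> H1 at depth 2
  Q 79.220.0.6: descend 0100111111011100 ; hops seen [H1,H1] ; pick H1
  add 79.220.0.0/16 -> H1 at depth 16
  Q 79.220.247.72: descend 0100111111011100111101110100 ; hops seen [H1,H1,H1] ; pick H1
  Q 79.220.54.173: descend 0100111111011100 ; hops seen [H1,H1] ; pick H1
  Q 64.0.14.159: descend 0100 ; hops seen [H1] ; pick H1
  Q 126.230.148.92: descend 01111110111001101001010001011100 ; hops seen [H1,H0] ; pick H0
  add 126.230.144.0/20 -> H2 at depth 20
  add 126.230.0.0/16 -> H2 at depth 16
  del 126.230.0.0/16 (clear depth 16)
  add 173.240.0.0/12 -> H2 at depth 12
  add 0.0.0.0/0 -> H2 at depth 0
  Q 126.230.148.92: descend 01111110111001101001010001011100 ; hops seen [H2,H1,H2,H0] ; pick H0
  del 173.240.0.0/12 (clear depth 12)

== LOOKUPS ==
["no-route","H1","H1","H1","H1","H0","H0"]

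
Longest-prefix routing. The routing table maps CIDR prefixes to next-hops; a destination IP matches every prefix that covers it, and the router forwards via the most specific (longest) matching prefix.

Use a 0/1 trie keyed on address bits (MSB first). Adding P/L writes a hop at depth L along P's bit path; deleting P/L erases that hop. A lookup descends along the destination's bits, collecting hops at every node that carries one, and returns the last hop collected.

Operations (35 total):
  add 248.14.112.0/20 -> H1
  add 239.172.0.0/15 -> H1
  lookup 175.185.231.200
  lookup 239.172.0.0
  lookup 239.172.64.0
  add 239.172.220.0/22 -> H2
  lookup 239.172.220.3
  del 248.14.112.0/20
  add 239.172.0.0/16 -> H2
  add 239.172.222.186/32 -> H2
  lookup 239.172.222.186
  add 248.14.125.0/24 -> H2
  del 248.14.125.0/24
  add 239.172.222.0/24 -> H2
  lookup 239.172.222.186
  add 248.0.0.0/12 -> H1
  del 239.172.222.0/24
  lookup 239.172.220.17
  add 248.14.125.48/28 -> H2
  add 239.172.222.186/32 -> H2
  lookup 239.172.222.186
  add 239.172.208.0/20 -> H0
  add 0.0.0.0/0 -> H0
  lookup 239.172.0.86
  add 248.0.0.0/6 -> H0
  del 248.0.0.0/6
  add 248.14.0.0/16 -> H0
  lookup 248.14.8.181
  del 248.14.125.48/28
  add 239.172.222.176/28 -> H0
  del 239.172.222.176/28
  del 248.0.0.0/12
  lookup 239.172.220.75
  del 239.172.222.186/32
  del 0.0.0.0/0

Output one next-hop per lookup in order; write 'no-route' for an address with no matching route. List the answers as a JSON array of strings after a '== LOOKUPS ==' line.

Process each operation:
  + 248.14.112.0/20 (H1) depth=20
  + 239.172.0.0/15 (H1) depth=15
  Q 175.185.231.200: descend 1 ; hops seen [∅] ; pick no-route
  Q 239.172.0.0: descend 111011111010110 ; hops seen [H1] ; pick H1
  Q 239.172.64.0: descend 111011111010110 ; hops seen [H1] ; pick H1
  + 239.172.220.0/22 (H2) depth=22
  Q 239.172.220.3: descend 1110111110101100110111 ; hops seen [H1,H2] ; pick H2
  del 248.14.112.0/20 (clear depth 20)
  + 239.172.0.0/16 (H2) depth=16
  + 239.172.222.186/32 (H2) depth=32
  Q 239.172.222.186: descend 11101111101011001101111010111010 ; hops seen [H1,H2,H2,H2] ; pick H2
  + 248.14.125.0/24 (H2) depth=24
  del 248.14.125.0/24 (clear depth 24)
  + 239.172.222.0/24 (H2) depth=24
  Q 239.172.222.186: descend 11101111101011001101111010111010 ; hops seen [H1,H2,H2,H2,H2] ; pick H2
  + 248.0.0.0/12 (H1) depth=12
  del 239.172.222.0/24 (clear depth 24)
  Q 239.172.220.17: descend 1110111110101100110111 ; hops seen [H1,H2,H2] ; pick H2
  + 248.14.125.48/28 (H2) depth=28
  + 239.172.222.186/32 (H2) depth=32
  Q 239.172.222.186: descend 11101111101011001101111010111010 ; hops seen [H1,H2,H2,H2] ; pick H2
  + 239.172.208.0/20 (H0) depth=20
  + 0.0.0.0/0 (H0) depth=0
  Q 239.172.0.86: descend 1110111110101100 ; hops seen [H0,H1,H2] ; pick H2
  + 248.0.0.0/6 (H0) depth=6
  del 248.0.0.0/6 (clear depth 6)
  + 248.14.0.0/16 (H0) depth=16
  Q 248.14.8.181: descend 11111000000011100 ; hops seen [H0,H1,H0] ; pick H0
  del 248.14.125.48/28 (clear depth 28)
  + 239.172.222.176/28 (H0) depth=28
  del 239.172.222.176/28 (clear depth 28)
  del 248.0.0.0/12 (clear depth 12)
  Q 239.172.220.75: descend 1110111110101100110111 ; hops seen [H0,H1,H2,H0,H2] ; pick H2
  del 239.172.222.186/32 (clear depth 32)
  del 0.0.0.0/0 (clear depth 0)

== LOOKUPS ==
["no-route","H1","H1","H2","H2","H2","H2","H2","H2","H0","H2"]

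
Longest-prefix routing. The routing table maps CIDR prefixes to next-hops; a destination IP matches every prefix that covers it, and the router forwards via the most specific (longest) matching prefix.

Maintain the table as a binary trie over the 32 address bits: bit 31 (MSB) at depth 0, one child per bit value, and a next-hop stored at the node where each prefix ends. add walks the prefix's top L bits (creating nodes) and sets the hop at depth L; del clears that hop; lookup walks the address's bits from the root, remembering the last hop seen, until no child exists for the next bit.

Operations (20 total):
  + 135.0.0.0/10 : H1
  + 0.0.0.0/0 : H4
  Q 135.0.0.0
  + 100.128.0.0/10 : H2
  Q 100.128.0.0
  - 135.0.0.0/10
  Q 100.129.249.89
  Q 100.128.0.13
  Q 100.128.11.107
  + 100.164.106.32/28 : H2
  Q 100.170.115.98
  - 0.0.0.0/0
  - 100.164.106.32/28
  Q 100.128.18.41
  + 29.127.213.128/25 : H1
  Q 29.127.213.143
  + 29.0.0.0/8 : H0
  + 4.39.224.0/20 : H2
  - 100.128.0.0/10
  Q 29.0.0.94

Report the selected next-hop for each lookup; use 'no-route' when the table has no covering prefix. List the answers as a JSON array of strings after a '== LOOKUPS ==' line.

Apply in order:
  add 135.0.0.0/10 -> H1 at depth 10
  add 0.0.0.0/0 -> H4 at depth 0
  lookup 135.0.0.0: bits 1000011100 walk d0:H4→d1:-→d2:-→d3:-→d4:-→d5:-→d6:-→d7:-→d8:-→d9:-→d10:H1 -> H1
  add 100.128.0.0/10 -> H2 at depth 10
  lookup 100.128.0.0: bits 0110010010 walk d0:H4→d1:-→d2:-→d3:-→d4:-→d5:-→d6:-→d7:-→d8:-→d9:-→d10:H2 -> H2
  - 135.0.0.0/10 clear@10
  lookup 100.129.249.89: bits 0110010010 walk d0:H4→d1:-→d2:-→d3:-→d4:-→d5:-→d6:-→d7:-→d8:-→d9:-→d10:H2 -> H2
  lookup 100.128.0.13: bits 0110010010 walk d0:H4→d1:-→d2:-→d3:-→d4:-→d5:-→d6:-→d7:-→d8:-→d9:-→d10:H2 -> H2
  lookup 100.128.11.107: bits 0110010010 walk d0:H4→d1:-→d2:-→d3:-→d4:-→d5:-→d6:-→d7:-→d8:-→d9:-→d10:H2 -> H2
  add 100.164.106.32/28 -> H2 at depth 28
  lookup 100.170.115.98: bits 011001001010 walk d0:H4→d1:-→d2:-→d3:-→d4:-→d5:-→d6:-→d7:-→d8:-→d9:-→d10:H2→d11:-→d12:- -> H2
  - 0.0.0.0/0 clear@0
  - 100.164.106.32/28 clear@28
  lookup 100.128.18.41: bits 0110010010 walk d0:-→d1:-→d2:-→d3:-→d4:-→d5:-→d6:-→d7:-→d8:-→d9:-→d10:H2 -> H2
  add 29.127.213.128/25 -> H1 at depth 25
  lookup 29.127.213.143: bits 0001110101111111110101011 walk d0:-→d1:-→d2:-→d3:-→d4:-→d5:-→d6:-→d7:-→d8:-→d9:-→d10:-→d11:-→d12:-→d13:-→d14:-→d15:-→d16:-→d17:-→d18:-→d19:-→d20:-→d21:-→d22:-→d23:-→d24:-→d25:H1 -> H1
  add 29.0.0.0/8 -> H0 at depth 8
  add 4.39.224.0/20 -> H2 at depth 20
  - 100.128.0.0/10 clear@10
  lookup 29.0.0.94: bits 000111010 walk d0:-→d1:-→d2:-→d3:-→d4:-→d5:-→d6:-→d7:-→d8:H0→d9:- -> H0

== LOOKUPS ==
["H1","H2","H2","H2","H2","H2","H2","H1","H0"]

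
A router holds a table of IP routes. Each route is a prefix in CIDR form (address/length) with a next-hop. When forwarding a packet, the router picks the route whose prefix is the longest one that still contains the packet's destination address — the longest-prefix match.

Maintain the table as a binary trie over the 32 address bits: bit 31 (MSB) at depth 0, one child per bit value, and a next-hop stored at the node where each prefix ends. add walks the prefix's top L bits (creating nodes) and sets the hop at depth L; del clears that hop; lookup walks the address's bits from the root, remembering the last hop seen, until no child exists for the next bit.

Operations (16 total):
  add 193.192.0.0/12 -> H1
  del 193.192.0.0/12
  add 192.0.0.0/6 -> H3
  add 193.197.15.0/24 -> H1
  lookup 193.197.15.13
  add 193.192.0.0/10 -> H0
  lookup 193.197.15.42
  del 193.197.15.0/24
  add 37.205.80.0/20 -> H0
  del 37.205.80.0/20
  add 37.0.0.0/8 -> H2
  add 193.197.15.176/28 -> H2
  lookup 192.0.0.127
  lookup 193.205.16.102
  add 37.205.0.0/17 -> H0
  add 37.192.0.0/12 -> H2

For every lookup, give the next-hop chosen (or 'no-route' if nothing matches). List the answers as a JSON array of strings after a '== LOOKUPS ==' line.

Apply in order:
  add 193.192.0.0/12 -> H1 at depth 12
  del 193.192.0.0/12 (clear depth 12)
  add 192.0.0.0/6 -> H3 at depth 6
  add 193.197.15.0/24 -> H1 at depth 24
  ? 193.197.15.13  path d0:-→d1:-→d2:-→d3:-→d4:-→d5:-→d6:H3→d7:-→d8:-→d9:-→d10:-→d11:-→d12:-→d13:-→d14:-→d15:-→d16:-→d17:-→d18:-→d19:-→d20:-→d21:-→d22:-→d23:-→d24:H1  best=H1
  add 193.192.0.0/10 -> H0 at depth 10
  ? 193.197.15.42  path d0:-→d1:-→d2:-→d3:-→d4:-→d5:-→d6:H3→d7:-→d8:-→d9:-→d10:H0→d11:-→d12:-→d13:-→d14:-→d15:-→d16:-→d17:-→d18:-→d19:-→d20:-→d21:-→d22:-→d23:-→d24:H1  best=H1
  del 193.197.15.0/24 (clear depth 24)
  add 37.205.80.0/20 -> H0 at depth 20
  del 37.205.80.0/20 (clear depth 20)
  add 37.0.0.0/8 -> H2 at depth 8
  add 193.197.15.176/28 -> H2 at depth 28
  ? 192.0.0.127  path d0:-→d1:-→d2:-→d3:-→d4:-→d5:-→d6:H3→d7:-  best=H3
  ? 193.205.16.102  path d0:-→d1:-→d2:-→d3:-→d4:-→d5:-→d6:H3→d7:-→d8:-→d9:-→d10:H0→d11:-→d12:-  best=H0
  add 37.205.0.0/17 -> H0 at depth 17
  add 37.192.0.0/12 -> H2 at depth 12

== LOOKUPS ==
["H1","H1","H3","H0"]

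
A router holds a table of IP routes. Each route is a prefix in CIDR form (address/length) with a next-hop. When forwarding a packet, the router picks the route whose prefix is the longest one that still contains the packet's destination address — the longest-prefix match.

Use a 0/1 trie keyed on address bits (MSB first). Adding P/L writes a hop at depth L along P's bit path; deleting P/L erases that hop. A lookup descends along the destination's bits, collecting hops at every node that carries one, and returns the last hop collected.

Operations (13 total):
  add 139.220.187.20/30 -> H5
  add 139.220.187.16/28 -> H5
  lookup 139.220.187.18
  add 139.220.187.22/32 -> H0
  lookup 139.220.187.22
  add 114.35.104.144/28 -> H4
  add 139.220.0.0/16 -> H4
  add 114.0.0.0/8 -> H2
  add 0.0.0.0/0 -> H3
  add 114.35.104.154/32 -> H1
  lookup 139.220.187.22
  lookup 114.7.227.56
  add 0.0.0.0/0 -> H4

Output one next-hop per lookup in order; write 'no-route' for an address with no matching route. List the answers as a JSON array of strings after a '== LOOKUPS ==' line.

Process each operation:
  add 139.220.187.20/30 -> H5 at depth 30
  add 139.220.187.16/28 -> H5 at depth 28
  ? 139.220.187.18  path d0:-→d1:-→d2:-→d3:-→d4:-→d5:-→d6:-→d7:-→d8:-→d9:-→d10:-→d11:-→d12:-→d13:-→d14:-→d15:-→d16:-→d17:-→d18:-→d19:-→d20:-→d21:-→d22:-→d23:-→d24:-→d25:-→d26:-→d27:-→d28:H5→d29:-  best=H5
  add 139.220.187.22/32 -> H0 at depth 32
  ? 139.220.187.22  path d0:-→d1:-→d2:-→d3:-→d4:-→d5:-→d6:-→d7:-→d8:-→d9:-→d10:-→d11:-→d12:-→d13:-→d14:-→d15:-→d16:-→d17:-→d18:-→d19:-→d20:-→d21:-→d22:-→d23:-→d24:-→d25:-→d26:-→d27:-→d28:H5→d29:-→d30:H5→d31:-→d32:H0  best=H0
  add 114.35.104.144/28 -> H4 at depth 28
  add 139.220.0.0/16 -> H4 at depth 16
  add 114.0.0.0/8 -> H2 at depth 8
  add 0.0.0.0/0 -> H3 at depth 0
  add 114.35.104.154/32 -> H1 at depth 32
  ? 139.220.187.22  path d0:H3→d1:-→d2:-→d3:-→d4:-→d5:-→d6:-→d7:-→d8:-→d9:-→d10:-→d11:-→d12:-→d13:-→d14:-→d15:-→d16:H4→d17:-→d18:-→d19:-→d20:-→d21:-→d22:-→d23:-→d24:-→d25:-→d26:-→d27:-→d28:H5→d29:-→d30:H5→d31:-→d32:H0  best=H0
  ? 114.7.227.56  path d0:H3→d1:-→d2:-→d3:-→d4:-→d5:-→d6:-→d7:-→d8:H2→d9:-→d10:-  best=H2
  add 0.0.0.0/0 -> H4 at depth 0

== LOOKUPS ==
["H5","H0","H0","H2"]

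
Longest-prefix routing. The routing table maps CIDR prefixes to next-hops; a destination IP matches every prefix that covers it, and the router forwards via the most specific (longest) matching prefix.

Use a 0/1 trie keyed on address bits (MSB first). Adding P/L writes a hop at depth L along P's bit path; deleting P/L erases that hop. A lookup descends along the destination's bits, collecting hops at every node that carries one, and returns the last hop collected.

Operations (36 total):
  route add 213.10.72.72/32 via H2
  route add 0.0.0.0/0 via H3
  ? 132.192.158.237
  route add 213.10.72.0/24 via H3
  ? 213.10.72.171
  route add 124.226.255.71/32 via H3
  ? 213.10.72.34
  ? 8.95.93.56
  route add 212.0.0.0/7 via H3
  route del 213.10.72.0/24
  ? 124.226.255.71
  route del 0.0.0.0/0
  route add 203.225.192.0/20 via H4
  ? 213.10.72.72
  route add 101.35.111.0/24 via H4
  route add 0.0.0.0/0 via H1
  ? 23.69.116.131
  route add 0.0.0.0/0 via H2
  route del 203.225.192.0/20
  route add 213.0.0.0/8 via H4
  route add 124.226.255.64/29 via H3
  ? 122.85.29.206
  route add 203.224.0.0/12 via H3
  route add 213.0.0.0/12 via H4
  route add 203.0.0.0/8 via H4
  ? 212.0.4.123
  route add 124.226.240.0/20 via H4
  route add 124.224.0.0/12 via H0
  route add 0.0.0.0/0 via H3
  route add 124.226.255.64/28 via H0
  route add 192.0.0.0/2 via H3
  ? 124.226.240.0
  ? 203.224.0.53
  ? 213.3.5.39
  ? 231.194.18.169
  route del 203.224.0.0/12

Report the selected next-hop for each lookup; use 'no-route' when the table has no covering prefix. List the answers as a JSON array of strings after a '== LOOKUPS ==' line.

Apply in order:
  + 213.10.72.72/32 (H2) depth=32
  + 0.0.0.0/0 (H3) depth=0
  Q 132.192.158.237: descend 1 ; hops seen [H3] ; pick H3
  + 213.10.72.0/24 (H3) depth=24
  Q 213.10.72.171: descend 110101010000101001001000 ; hops seen [H3,H3] ; pick H3
  + 124.226.255.71/32 (H3) depth=32
  Q 213.10.72.34: descend 1101010100001010010010000 ; hops seen [H3,H3] ; pick H3
  Q 8.95.93.56: descend 0 ; hops seen [H3] ; pick H3
  + 212.0.0.0/7 (H3) depth=7
  del 213.10.72.0/24 (clear depth 24)
  Q 124.226.255.71: descend 01111100111000101111111101000111 ; hops seen [H3,H3] ; pick H3
  del 0.0.0.0/0 (clear depth 0)
  + 203.225.192.0/20 (H4) depth=20
  Q 213.10.72.72: descend 11010101000010100100100001001000 ; hops seen [H3,H2] ; pick H2
  + 101.35.111.0/24 (H4) depth=24
  + 0.0.0.0/0 (H1) depth=0
  Q 23.69.116.131: descend 0 ; hops seen [H1] ; pick H1
  + 0.0.0.0/0 (H2) depth=0
  del 203.225.192.0/20 (clear depth 20)
  + 213.0.0.0/8 (H4) depth=8
  + 124.226.255.64/29 (H3) depth=29
  Q 122.85.29.206: descend 01111 ; hops seen [H2] ; pick H2
  + 203.224.0.0/12 (H3) depth=12
  + 213.0.0.0/12 (H4) depth=12
  + 203.0.0.0/8 (H4) depth=8
  Q 212.0.4.123: descend 1101010 ; hops seen [H2,H3] ; pick H3
  + 124.226.240.0/20 (H4) depth=20
  + 124.224.0.0/12 (H0) depth=12
  + 0.0.0.0/0 (H3) depth=0
  + 124.226.255.64/28 (H0) depth=28
  + 192.0.0.0/2 (H3) depth=2
  Q 124.226.240.0: descend 01111100111000101111 ; hops seen [H3,H0,H4] ; pick H4
  Q 203.224.0.53: descend 110010111110000 ; hops seen [H3,H3,H4,H3] ; pick H3
  Q 213.3.5.39: descend 110101010000 ; hops seen [H3,H3,H3,H4,H4] ; pick H4
  Q 231.194.18.169: descend 11 ; hops seen [H3,H3] ; pick H3
  del 203.224.0.0/12 (clear depth 12)

== LOOKUPS ==
["H3","H3","H3","H3","H3","H2","H1","H2","H3","H4","H3","H4","H3"]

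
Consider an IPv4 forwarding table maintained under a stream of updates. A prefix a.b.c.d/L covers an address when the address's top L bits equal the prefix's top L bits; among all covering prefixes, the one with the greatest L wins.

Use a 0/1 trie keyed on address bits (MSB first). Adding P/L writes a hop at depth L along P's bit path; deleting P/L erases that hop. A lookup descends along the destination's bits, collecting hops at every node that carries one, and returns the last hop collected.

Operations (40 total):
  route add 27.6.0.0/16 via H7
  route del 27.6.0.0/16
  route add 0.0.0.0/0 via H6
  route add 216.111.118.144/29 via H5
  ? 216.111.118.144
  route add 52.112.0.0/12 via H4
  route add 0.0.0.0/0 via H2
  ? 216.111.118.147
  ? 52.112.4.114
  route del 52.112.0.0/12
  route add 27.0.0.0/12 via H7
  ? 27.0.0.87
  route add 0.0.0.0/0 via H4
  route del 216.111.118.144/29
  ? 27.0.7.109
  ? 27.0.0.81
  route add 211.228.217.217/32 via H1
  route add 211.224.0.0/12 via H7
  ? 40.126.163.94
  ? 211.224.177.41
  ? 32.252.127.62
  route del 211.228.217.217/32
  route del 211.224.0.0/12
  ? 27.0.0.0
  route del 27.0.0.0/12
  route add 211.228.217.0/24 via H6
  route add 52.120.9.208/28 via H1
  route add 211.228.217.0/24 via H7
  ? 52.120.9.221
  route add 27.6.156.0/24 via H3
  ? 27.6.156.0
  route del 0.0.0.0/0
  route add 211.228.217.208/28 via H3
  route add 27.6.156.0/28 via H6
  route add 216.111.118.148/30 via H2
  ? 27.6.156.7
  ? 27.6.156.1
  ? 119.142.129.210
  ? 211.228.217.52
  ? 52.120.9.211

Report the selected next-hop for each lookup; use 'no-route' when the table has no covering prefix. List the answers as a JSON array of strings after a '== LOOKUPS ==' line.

Process each operation:
  add 27.6.0.0/16 -> H7 at depth 16
  - 27.6.0.0/16 clear@16
  add 0.0.0.0/0 -> H6 at depth 0
  add 216.111.118.144/29 -> H5 at depth 29
  ? 216.111.118.144  path d0:H6→d1:-→d2:-→d3:-→d4:-→d5:-→d6:-→d7:-→d8:-→d9:-→d10:-→d11:-→d12:-→d13:-→d14:-→d15:-→d16:-→d17:-→d18:-→d19:-→d20:-→d21:-→d22:-→d23:-→d24:-→d25:-→d26:-→d27:-→d28:-→d29:H5  best=H5
  add 52.112.0.0/12 -> H4 at depth 12
  add 0.0.0.0/0 -> H2 at depth 0
  ? 216.111.118.147  path d0:H2→d1:-→d2:-→d3:-→d4:-→d5:-→d6:-→d7:-→d8:-→d9:-→d10:-→d11:-→d12:-→d13:-→d14:-→d15:-→d16:-→d17:-→d18:-→d19:-→d20:-→d21:-→d22:-→d23:-→d24:-→d25:-→d26:-→d27:-→d28:-→d29:H5  best=H5
  ? 52.112.4.114  path d0:H2→d1:-→d2:-→d3:-→d4:-→d5:-→d6:-→d7:-→d8:-→d9:-→d10:-→d11:-→d12:H4  best=H4
  - 52.112.0.0/12 clear@12
  add 27.0.0.0/12 -> H7 at depth 12
  ? 27.0.0.87  path d0:H2→d1:-→d2:-→d3:-→d4:-→d5:-→d6:-→d7:-→d8:-→d9:-→d10:-→d11:-→d12:H7→d13:-  best=H7
  add 0.0.0.0/0 -> H4 at depth 0
  - 216.111.118.144/29 clear@29
  ? 27.0.7.109  path d0:H4→d1:-→d2:-→d3:-→d4:-→d5:-→d6:-→d7:-→d8:-→d9:-→d10:-→d11:-→d12:H7→d13:-  best=H7
  ? 27.0.0.81  path d0:H4→d1:-→d2:-→d3:-→d4:-→d5:-→d6:-→d7:-→d8:-→d9:-→d10:-→d11:-→d12:H7→d13:-  best=H7
  add 211.228.217.217/32 -> H1 at depth 32
  add 211.224.0.0/12 -> H7 at depth 12
  ? 40.126.163.94  path d0:H4→d1:-→d2:-→d3:-  best=H4
  ? 211.224.177.41  path d0:H4→d1:-→d2:-→d3:-→d4:-→d5:-→d6:-→d7:-→d8:-→d9:-→d10:-→d11:-→d12:H7→d13:-  best=H7
  ? 32.252.127.62  path d0:H4→d1:-→d2:-→d3:-  best=H4
  - 211.228.217.217/32 clear@32
  - 211.224.0.0/12 clear@12
  ? 27.0.0.0  path d0:H4→d1:-→d2:-→d3:-→d4:-→d5:-→d6:-→d7:-→d8:-→d9:-→d10:-→d11:-→d12:H7→d13:-  best=H7
  - 27.0.0.0/12 clear@12
  add 211.228.217.0/24 -> H6 at depth 24
  add 52.120.9.208/28 -> H1 at depth 28
  add 211.228.217.0/24 -> H7 at depth 24
  ? 52.120.9.221  path d0:H4→d1:-→d2:-→d3:-→d4:-→d5:-→d6:-→d7:-→d8:-→d9:-→d10:-→d11:-→d12:-→d13:-→d14:-→d15:-→d16:-→d17:-→d18:-→d19:-→d20:-→d21:-→d22:-→d23:-→d24:-→d25:-→d26:-→d27:-→d28:H1  best=H1
  add 27.6.156.0/24 -> H3 at depth 24
  ? 27.6.156.0  path d0:H4→d1:-→d2:-→d3:-→d4:-→d5:-→d6:-→d7:-→d8:-→d9:-→d10:-→d11:-→d12:-→d13:-→d14:-→d15:-→d16:-→d17:-→d18:-→d19:-→d20:-→d21:-→d22:-→d23:-→d24:H3  best=H3
  - 0.0.0.0/0 clear@0
  add 211.228.217.208/28 -> H3 at depth 28
  add 27.6.156.0/28 -> H6 at depth 28
  add 216.111.118.148/30 -> H2 at depth 30
  ? 27.6.156.7  path d0:-→d1:-→d2:-→d3:-→d4:-→d5:-→d6:-→d7:-→d8:-→d9:-→d10:-→d11:-→d12:-→d13:-→d14:-→d15:-→d16:-→d17:-→d18:-→d19:-→d20:-→d21:-→d22:-→d23:-→d24:H3→d25:-→d26:-→d27:-→d28:H6  best=H6
  ? 27.6.156.1  path d0:-→d1:-→d2:-→d3:-→d4:-→d5:-→d6:-→d7:-→d8:-→d9:-→d10:-→d11:-→d12:-→d13:-→d14:-→d15:-→d16:-→d17:-→d18:-→d19:-→d20:-→d21:-→d22:-→d23:-→d24:H3→d25:-→d26:-→d27:-→d28:H6  best=H6
  ? 119.142.129.210  path d0:-→d1:-  best=no-route
  ? 211.228.217.52  path d0:-→d1:-→d2:-→d3:-→d4:-→d5:-→d6:-→d7:-→d8:-→d9:-→d10:-→d11:-→d12:-→d13:-→d14:-→d15:-→d16:-→d17:-→d18:-→d19:-→d20:-→d21:-→d22:-→d23:-→d24:H7  best=H7
  ? 52.120.9.211  path d0:-→d1:-→d2:-→d3:-→d4:-→d5:-→d6:-→d7:-→d8:-→d9:-→d10:-→d11:-→d12:-→d13:-→d14:-→d15:-→d16:-→d17:-→d18:-→d19:-→d20:-→d21:-→d22:-→d23:-→d24:-→d25:-→d26:-→d27:-→d28:H1  best=H1

== LOOKUPS ==
["H5","H5","H4","H7","H7","H7","H4","H7","H4","H7","H1","H3","H6","H6","no-route","H7","H1"]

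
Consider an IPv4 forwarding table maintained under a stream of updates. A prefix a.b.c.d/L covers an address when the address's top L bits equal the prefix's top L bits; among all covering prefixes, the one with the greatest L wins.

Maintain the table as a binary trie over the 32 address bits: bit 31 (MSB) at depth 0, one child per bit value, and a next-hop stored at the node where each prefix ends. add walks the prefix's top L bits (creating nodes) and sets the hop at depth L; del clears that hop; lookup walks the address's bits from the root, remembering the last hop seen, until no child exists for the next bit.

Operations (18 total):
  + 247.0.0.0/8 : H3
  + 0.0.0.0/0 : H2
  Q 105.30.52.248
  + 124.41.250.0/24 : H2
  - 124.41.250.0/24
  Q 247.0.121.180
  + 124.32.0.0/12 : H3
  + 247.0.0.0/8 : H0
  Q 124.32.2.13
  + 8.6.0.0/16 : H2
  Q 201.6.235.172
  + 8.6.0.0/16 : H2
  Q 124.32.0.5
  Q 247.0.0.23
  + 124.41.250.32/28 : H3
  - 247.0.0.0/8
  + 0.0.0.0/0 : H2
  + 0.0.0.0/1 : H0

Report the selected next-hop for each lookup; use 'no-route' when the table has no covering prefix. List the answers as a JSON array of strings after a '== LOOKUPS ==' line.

Trace:
  add 247.0.0.0/8 -> H3 at depth 8
  add 0.0.0.0/0 -> H2 at depth 0
  Q 105.30.52.248: descend ε ; hops seen [H2] ; pick H2
  add 124.41.250.0/24 -> H2 at depth 24
  - 124.41.250.0/24 clear@24
  Q 247.0.121.180: descend 11110111 ; hops seen [H2,H3] ; pick H3
  add 124.32.0.0/12 -> H3 at depth 12
  add 247.0.0.0/8 -> H0 at depth 8
  Q 124.32.2.13: descend 011111000010 ; hops seen [H2,H3] ; pick H3
  add 8.6.0.0/16 -> H2 at depth 16
  Q 201.6.235.172: descend 11 ; hops seen [H2] ; pick H2
  add 8.6.0.0/16 -> H2 at depth 16
  Q 124.32.0.5: descend 011111000010 ; hops seen [H2,H3] ; pick H3
  Q 247.0.0.23: descend 11110111 ; hops seen [H2,H0] ; pick H0
  add 124.41.250.32/28 -> H3 at depth 28
  - 247.0.0.0/8 clear@8
  add 0.0.0.0/0 -> H2 at depth 0
  add 0.0.0.0/1 -> H0 at depth 1

== LOOKUPS ==
["H2","H3","H3","H2","H3","H0"]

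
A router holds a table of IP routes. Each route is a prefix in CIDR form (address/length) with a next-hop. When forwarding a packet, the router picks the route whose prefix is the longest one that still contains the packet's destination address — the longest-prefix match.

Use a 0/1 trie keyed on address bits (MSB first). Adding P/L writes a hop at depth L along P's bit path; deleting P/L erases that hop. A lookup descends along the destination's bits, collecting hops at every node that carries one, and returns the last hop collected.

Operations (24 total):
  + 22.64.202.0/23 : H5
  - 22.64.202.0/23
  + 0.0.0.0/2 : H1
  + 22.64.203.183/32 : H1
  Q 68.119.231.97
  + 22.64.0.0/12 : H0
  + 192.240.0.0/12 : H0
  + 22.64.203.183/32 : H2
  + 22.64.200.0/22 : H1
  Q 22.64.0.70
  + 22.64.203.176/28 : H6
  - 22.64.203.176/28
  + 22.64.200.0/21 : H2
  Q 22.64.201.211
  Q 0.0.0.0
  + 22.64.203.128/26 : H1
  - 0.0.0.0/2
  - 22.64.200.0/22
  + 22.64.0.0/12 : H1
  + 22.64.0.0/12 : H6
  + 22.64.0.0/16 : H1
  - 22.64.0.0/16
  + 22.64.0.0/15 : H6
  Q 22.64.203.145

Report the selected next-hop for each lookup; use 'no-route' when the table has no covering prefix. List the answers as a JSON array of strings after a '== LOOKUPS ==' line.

Trace:
  + 22.64.202.0/23 (H5) depth=23
  del 22.64.202.0/23 (clear depth 23)
  + 0.0.0.0/2 (H1) depth=2
  + 22.64.203.183/32 (H1) depth=32
  Q 68.119.231.97: descend 0 ; hops seen [∅] ; pick no-route
  + 22.64.0.0/12 (H0) depth=12
  + 192.240.0.0/12 (H0) depth=12
  + 22.64.203.183/32 (H2) depth=32
  + 22.64.200.0/22 (H1) depth=22
  Q 22.64.0.70: descend 0001011001000000 ; hops seen [H1,H0] ; pick H0
  + 22.64.203.176/28 (H6) depth=28
  del 22.64.203.176/28 (clear depth 28)
  + 22.64.200.0/21 (H2) depth=21
  Q 22.64.201.211: descend 0001011001000000110010 ; hops seen [H1,H0,H2,H1] ; pick H1
  Q 0.0.0.0: descend 000 ; hops seen [H1] ; pick H1
  + 22.64.203.128/26 (H1) depth=26
  del 0.0.0.0/2 (clear depth 2)
  del 22.64.200.0/22 (clear depth 22)
  + 22.64.0.0/12 (H1) depth=12
  + 22.64.0.0/12 (H6) depth=12
  + 22.64.0.0/16 (H1) depth=16
  del 22.64.0.0/16 (clear depth 16)
  + 22.64.0.0/15 (H6) depth=15
  Q 22.64.203.145: descend 00010110010000001100101110 ; hops seen [H6,H6,H2,H1] ; pick H1

== LOOKUPS ==
["no-route","H0","H1","H1","H1"]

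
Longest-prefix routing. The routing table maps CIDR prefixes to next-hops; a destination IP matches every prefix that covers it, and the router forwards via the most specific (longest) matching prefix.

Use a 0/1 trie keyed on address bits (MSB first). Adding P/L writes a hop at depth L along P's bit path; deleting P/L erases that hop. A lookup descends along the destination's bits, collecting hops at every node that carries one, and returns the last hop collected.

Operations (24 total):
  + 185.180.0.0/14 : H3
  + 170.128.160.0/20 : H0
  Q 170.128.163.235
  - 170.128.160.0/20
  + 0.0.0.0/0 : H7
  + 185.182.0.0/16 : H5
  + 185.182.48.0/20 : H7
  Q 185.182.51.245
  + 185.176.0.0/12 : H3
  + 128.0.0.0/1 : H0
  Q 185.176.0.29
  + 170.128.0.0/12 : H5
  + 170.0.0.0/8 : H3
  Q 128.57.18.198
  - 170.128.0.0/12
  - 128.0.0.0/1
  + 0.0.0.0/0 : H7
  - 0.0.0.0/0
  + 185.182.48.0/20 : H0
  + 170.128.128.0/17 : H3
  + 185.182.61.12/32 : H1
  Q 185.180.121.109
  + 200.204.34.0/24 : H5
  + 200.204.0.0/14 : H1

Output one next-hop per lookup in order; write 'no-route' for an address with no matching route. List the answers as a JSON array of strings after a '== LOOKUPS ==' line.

Process each operation:
  add 185.180.0.0/14 -> H3 at depth 14
  add 170.128.160.0/20 -> H0 at depth 20
  lookup 170.128.163.235: bits 10101010100000001010 walk d0:-→d1:-→d2:-→d3:-→d4:-→d5:-→d6:-→d7:-→d8:-→d9:-→d10:-→d11:-→d12:-→d13:-→d14:-→d15:-→d16:-→d17:-→d18:-→d19:-→d20:H0 -> H0
  del 170.128.160.0/20 (clear depth 20)
  add 0.0.0.0/0 -> H7 at depth 0
  add 185.182.0.0/16 -> H5 at depth 16
  add 185.182.48.0/20 -> H7 at depth 20
  lookup 185.182.51.245: bits 10111001101101100011 walk d0:H7→d1:-→d2:-→d3:-→d4:-→d5:-→d6:-→d7:-→d8:-→d9:-→d10:-→d11:-→d12:-→d13:-→d14:H3→d15:-→d16:H5→d17:-→d18:-→d19:-→d20:H7 -> H7
  add 185.176.0.0/12 -> H3 at depth 12
  add 128.0.0.0/1 -> H0 at depth 1
  lookup 185.176.0.29: bits 1011100110110 walk d0:H7→d1:H0→d2:-→d3:-→d4:-→d5:-→d6:-→d7:-→d8:-→d9:-→d10:-→d11:-→d12:H3→d13:- -> H3
  add 170.128.0.0/12 -> H5 at depth 12
  add 170.0.0.0/8 -> H3 at depth 8
  lookup 128.57.18.198: bits 10 walk d0:H7→d1:H0→d2:- -> H0
  del 170.128.0.0/12 (clear depth 12)
  del 128.0.0.0/1 (clear depth 1)
  add 0.0.0.0/0 -> H7 at depth 0
  del 0.0.0.0/0 (clear depth 0)
  add 185.182.48.0/20 -> H0 at depth 20
  add 170.128.128.0/17 -> H3 at depth 17
  add 185.182.61.12/32 -> H1 at depth 32
  lookup 185.180.121.109: bits 10111001101101 walk d0:-→d1:-→d2:-→d3:-→d4:-→d5:-→d6:-→d7:-→d8:-→d9:-→d10:-→d11:-→d12:H3→d13:-→d14:H3 -> H3
  add 200.204.34.0/24 -> H5 at depth 24
  add 200.204.0.0/14 -> H1 at depth 14

== LOOKUPS ==
["H0","H7","H3","H0","H3"]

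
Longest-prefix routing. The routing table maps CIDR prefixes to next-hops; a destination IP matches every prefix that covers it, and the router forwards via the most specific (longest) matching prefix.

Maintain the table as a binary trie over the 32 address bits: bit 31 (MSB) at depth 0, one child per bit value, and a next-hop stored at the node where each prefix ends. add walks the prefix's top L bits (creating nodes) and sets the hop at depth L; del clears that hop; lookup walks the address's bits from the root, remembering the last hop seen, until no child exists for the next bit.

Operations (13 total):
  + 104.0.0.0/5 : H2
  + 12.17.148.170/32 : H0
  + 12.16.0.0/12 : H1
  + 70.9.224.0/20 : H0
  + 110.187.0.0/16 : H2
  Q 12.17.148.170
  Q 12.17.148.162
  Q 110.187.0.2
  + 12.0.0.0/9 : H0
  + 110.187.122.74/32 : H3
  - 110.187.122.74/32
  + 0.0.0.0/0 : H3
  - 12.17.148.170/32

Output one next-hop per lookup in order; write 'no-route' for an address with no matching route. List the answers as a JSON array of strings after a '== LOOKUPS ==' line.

Trace:
  add 104.0.0.0/5 -> H2 at depth 5
  add 12.17.148.170/32 -> H0 at depth 32
  add 12.16.0.0/12 -> H1 at depth 12
  add 70.9.224.0/20 -> H0 at depth 20
  add 110.187.0.0/16 -> H2 at depth 16
  lookup 12.17.148.170: bits 00001100000100011001010010101010 walk d0:-→d1:-→d2:-→d3:-→d4:-→d5:-→d6:-→d7:-→d8:-→d9:-→d10:-→d11:-→d12:H1→d13:-→d14:-→d15:-→d16:-→d17:-→d18:-→d19:-→d20:-→d21:-→d22:-→d23:-→d24:-→d25:-→d26:-→d27:-→d28:-→d29:-→d30:-→d31:-→d32:H0 -> H0
  lookup 12.17.148.162: bits 0000110000010001100101001010 walk d0:-→d1:-→d2:-→d3:-→d4:-→d5:-→d6:-→d7:-→d8:-→d9:-→d10:-→d11:-→d12:H1→d13:-→d14:-→d15:-→d16:-→d17:-→d18:-→d19:-→d20:-→d21:-→d22:-→d23:-→d24:-→d25:-→d26:-→d27:-→d28:- -> H1
  lookup 110.187.0.2: bits 0110111010111011 walk d0:-→d1:-→d2:-→d3:-→d4:-→d5:H2→d6:-→d7:-→d8:-→d9:-→d10:-→d11:-→d12:-→d13:-→d14:-→d15:-→d16:H2 -> H2
  add 12.0.0.0/9 -> H0 at depth 9
  add 110.187.122.74/32 -> H3 at depth 32
  del 110.187.122.74/32 (clear depth 32)
  add 0.0.0.0/0 -> H3 at depth 0
  del 12.17.148.170/32 (clear depth 32)

== LOOKUPS ==
["H0","H1","H2"]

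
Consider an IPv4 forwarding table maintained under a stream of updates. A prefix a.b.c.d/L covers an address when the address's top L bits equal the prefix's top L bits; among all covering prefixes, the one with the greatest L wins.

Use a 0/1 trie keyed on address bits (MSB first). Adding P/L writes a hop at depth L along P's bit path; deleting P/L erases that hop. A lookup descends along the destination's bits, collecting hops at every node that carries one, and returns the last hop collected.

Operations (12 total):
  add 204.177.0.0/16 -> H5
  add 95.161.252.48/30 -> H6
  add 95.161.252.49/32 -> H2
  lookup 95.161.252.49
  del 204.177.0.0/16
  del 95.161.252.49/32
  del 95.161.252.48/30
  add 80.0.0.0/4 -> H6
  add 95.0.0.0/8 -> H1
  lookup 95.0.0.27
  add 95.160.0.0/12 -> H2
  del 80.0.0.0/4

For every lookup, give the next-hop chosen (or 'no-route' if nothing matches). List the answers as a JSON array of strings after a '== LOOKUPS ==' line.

Trace:
  add 204.177.0.0/16 -> H5 at depth 16
  add 95.161.252.48/30 -> H6 at depth 30
  add 95.161.252.49/32 -> H2 at depth 32
  ? 95.161.252.49  path d0:-→d1:-→d2:-→d3:-→d4:-→d5:-→d6:-→d7:-→d8:-→d9:-→d10:-→d11:-→d12:-→d13:-→d14:-→d15:-→d16:-→d17:-→d18:-→d19:-→d20:-→d21:-→d22:-→d23:-→d24:-→d25:-→d26:-→d27:-→d28:-→d29:-→d30:H6→d31:-→d32:H2  best=H2
  del 204.177.0.0/16 (clear depth 16)
  del 95.161.252.49/32 (clear depth 32)
  del 95.161.252.48/30 (clear depth 30)
  add 80.0.0.0/4 -> H6 at depth 4
  add 95.0.0.0/8 -> H1 at depth 8
  ? 95.0.0.27  path d0:-→d1:-→d2:-→d3:-→d4:H6→d5:-→d6:-→d7:-→d8:H1  best=H1
  add 95.160.0.0/12 -> H2 at depth 12
  del 80.0.0.0/4 (clear depth 4)

== LOOKUPS ==
["H2","H1"]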